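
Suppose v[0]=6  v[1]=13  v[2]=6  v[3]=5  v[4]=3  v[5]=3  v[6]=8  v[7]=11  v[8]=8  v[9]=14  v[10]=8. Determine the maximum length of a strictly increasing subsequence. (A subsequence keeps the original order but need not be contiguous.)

4

Let dp[i] be the length of the longest such subsequence ending at index i:
i:      0  1  2  3  4  5  6  7  8  9 10
v[i]:   6 13  6  5  3  3  8 11  8 14  8
dp:     1  2  1  1  1  1  2  3  2  4  2
Maximum dp value is 4.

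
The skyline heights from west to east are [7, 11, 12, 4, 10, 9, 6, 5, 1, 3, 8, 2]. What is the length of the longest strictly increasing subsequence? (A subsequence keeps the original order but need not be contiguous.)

Track the smallest tail for each achievable length (strict):
7 → extends → [7]
11 → extends → [7, 11]
12 → extends → [7, 11, 12]
4 → replaces 7 → [4, 11, 12]
10 → replaces 11 → [4, 10, 12]
9 → replaces 10 → [4, 9, 12]
6 → replaces 9 → [4, 6, 12]
5 → replaces 6 → [4, 5, 12]
1 → replaces 4 → [1, 5, 12]
3 → replaces 5 → [1, 3, 12]
8 → replaces 12 → [1, 3, 8]
2 → replaces 3 → [1, 2, 8]
Three tails, so the longest strictly increasing subsequence has length 3 (e.g. 7, 11, 12).

3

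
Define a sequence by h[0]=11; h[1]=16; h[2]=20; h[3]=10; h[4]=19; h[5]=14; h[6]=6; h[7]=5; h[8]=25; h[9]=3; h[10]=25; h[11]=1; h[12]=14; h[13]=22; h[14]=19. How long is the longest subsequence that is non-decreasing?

5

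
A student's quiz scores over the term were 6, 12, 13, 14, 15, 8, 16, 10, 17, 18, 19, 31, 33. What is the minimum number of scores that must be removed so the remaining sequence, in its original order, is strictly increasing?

2

Fewest deletions = n − (longest strictly increasing subsequence).
Patience tails:
6 → extends → [6]
12 → extends → [6, 12]
13 → extends → [6, 12, 13]
14 → extends → [6, 12, 13, 14]
15 → extends → [6, 12, 13, 14, 15]
8 → replaces 12 → [6, 8, 13, 14, 15]
16 → extends → [6, 8, 13, 14, 15, 16]
10 → replaces 13 → [6, 8, 10, 14, 15, 16]
17 → extends → [6, 8, 10, 14, 15, 16, 17]
18 → extends → [6, 8, 10, 14, 15, 16, 17, 18]
19 → extends → [6, 8, 10, 14, 15, 16, 17, 18, 19]
31 → extends → [6, 8, 10, 14, 15, 16, 17, 18, 19, 31]
33 → extends → [6, 8, 10, 14, 15, 16, 17, 18, 19, 31, 33]
Longest strictly increasing subsequence has length 11, so deletions = 13 − 11 = 2.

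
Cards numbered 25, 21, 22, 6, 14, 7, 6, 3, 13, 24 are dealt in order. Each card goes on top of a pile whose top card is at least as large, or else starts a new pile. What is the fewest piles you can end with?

4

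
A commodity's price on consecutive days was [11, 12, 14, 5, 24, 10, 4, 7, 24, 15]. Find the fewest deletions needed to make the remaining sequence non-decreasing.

Fewest deletions = n − (longest non-decreasing subsequence).
i:      1  2  3  4  5  6  7  8  9 10
a[i]:  11 12 14  5 24 10  4  7 24 15
dp:     1  2  3  1  4  2  1  2  5  4
max dp = 5, so deletions = 10 − 5 = 5.

5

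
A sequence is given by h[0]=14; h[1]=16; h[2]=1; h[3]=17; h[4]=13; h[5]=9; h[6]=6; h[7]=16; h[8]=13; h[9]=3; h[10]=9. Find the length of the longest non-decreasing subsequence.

3

Let dp[i] be the length of the longest such subsequence ending at index i:
i:      0  1  2  3  4  5  6  7  8  9 10
h[i]:  14 16  1 17 13  9  6 16 13  3  9
dp:     1  2  1  3  2  2  2  3  3  2  3
Maximum dp value is 3.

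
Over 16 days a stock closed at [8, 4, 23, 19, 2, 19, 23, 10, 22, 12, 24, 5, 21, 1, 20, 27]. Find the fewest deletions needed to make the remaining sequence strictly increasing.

11

Fewest deletions = n − (longest strictly increasing subsequence).
Patience tails:
8 → extends → [8]
4 → replaces 8 → [4]
23 → extends → [4, 23]
19 → replaces 23 → [4, 19]
2 → replaces 4 → [2, 19]
19 → already a tail → [2, 19]
23 → extends → [2, 19, 23]
10 → replaces 19 → [2, 10, 23]
22 → replaces 23 → [2, 10, 22]
12 → replaces 22 → [2, 10, 12]
24 → extends → [2, 10, 12, 24]
5 → replaces 10 → [2, 5, 12, 24]
21 → replaces 24 → [2, 5, 12, 21]
1 → replaces 2 → [1, 5, 12, 21]
20 → replaces 21 → [1, 5, 12, 20]
27 → extends → [1, 5, 12, 20, 27]
Longest strictly increasing subsequence has length 5, so deletions = 16 − 5 = 11.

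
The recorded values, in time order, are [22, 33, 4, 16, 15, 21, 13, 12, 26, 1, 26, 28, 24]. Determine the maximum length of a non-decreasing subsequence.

6

Track the smallest tail for each achievable length (allowing ties):
22 → extends → [22]
33 → extends → [22, 33]
4 → replaces 22 → [4, 33]
16 → replaces 33 → [4, 16]
15 → replaces 16 → [4, 15]
21 → extends → [4, 15, 21]
13 → replaces 15 → [4, 13, 21]
12 → replaces 13 → [4, 12, 21]
26 → extends → [4, 12, 21, 26]
1 → replaces 4 → [1, 12, 21, 26]
26 → extends → [1, 12, 21, 26, 26]
28 → extends → [1, 12, 21, 26, 26, 28]
24 → replaces 26 → [1, 12, 21, 24, 26, 28]
Six tails, so the longest non-decreasing subsequence has length 6 (e.g. 4, 16, 21, 26, 26, 28).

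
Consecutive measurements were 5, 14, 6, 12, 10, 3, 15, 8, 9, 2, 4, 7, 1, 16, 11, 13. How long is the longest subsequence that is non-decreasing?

Let dp[i] be the length of the longest such subsequence ending at index i:
i:      1  2  3  4  5  6  7  8  9 10 11 12 13 14 15 16
a[i]:   5 14  6 12 10  3 15  8  9  2  4  7  1 16 11 13
dp:     1  2  2  3  3  1  4  3  4  1  2  3  1  5  5  6
Maximum dp value is 6.

6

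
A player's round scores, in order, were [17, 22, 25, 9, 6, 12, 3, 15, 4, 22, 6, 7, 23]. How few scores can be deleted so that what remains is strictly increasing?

8

Fewest deletions = n − (longest strictly increasing subsequence).
i:      1  2  3  4  5  6  7  8  9 10 11 12 13
a[i]:  17 22 25  9  6 12  3 15  4 22  6  7 23
dp:     1  2  3  1  1  2  1  3  2  4  3  4  5
max dp = 5, so deletions = 13 − 5 = 8.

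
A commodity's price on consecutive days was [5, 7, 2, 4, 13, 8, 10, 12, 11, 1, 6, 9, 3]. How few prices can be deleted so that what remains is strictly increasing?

Fewest deletions = n − (longest strictly increasing subsequence).
Patience tails:
5 → extends → [5]
7 → extends → [5, 7]
2 → replaces 5 → [2, 7]
4 → replaces 7 → [2, 4]
13 → extends → [2, 4, 13]
8 → replaces 13 → [2, 4, 8]
10 → extends → [2, 4, 8, 10]
12 → extends → [2, 4, 8, 10, 12]
11 → replaces 12 → [2, 4, 8, 10, 11]
1 → replaces 2 → [1, 4, 8, 10, 11]
6 → replaces 8 → [1, 4, 6, 10, 11]
9 → replaces 10 → [1, 4, 6, 9, 11]
3 → replaces 4 → [1, 3, 6, 9, 11]
Longest strictly increasing subsequence has length 5, so deletions = 13 − 5 = 8.

8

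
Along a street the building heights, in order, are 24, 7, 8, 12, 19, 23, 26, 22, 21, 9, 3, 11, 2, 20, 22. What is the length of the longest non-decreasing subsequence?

6

Track the smallest tail for each achievable length (allowing ties):
24 → extends → [24]
7 → replaces 24 → [7]
8 → extends → [7, 8]
12 → extends → [7, 8, 12]
19 → extends → [7, 8, 12, 19]
23 → extends → [7, 8, 12, 19, 23]
26 → extends → [7, 8, 12, 19, 23, 26]
22 → replaces 23 → [7, 8, 12, 19, 22, 26]
21 → replaces 22 → [7, 8, 12, 19, 21, 26]
9 → replaces 12 → [7, 8, 9, 19, 21, 26]
3 → replaces 7 → [3, 8, 9, 19, 21, 26]
11 → replaces 19 → [3, 8, 9, 11, 21, 26]
2 → replaces 3 → [2, 8, 9, 11, 21, 26]
20 → replaces 21 → [2, 8, 9, 11, 20, 26]
22 → replaces 26 → [2, 8, 9, 11, 20, 22]
Six tails, so the longest non-decreasing subsequence has length 6 (e.g. 7, 8, 12, 19, 23, 26).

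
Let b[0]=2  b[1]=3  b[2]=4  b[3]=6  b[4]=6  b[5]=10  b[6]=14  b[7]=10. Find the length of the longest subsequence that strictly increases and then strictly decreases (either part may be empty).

7

inc[i] = longest strictly increasing subsequence ending at i; dec[i] = longest strictly decreasing subsequence starting at i:
i:      0  1  2  3  4  5  6  7
b[i]:   2  3  4  6  6 10 14 10
inc:    1  2  3  4  4  5  6  5
dec:    1  1  1  1  1  1  2  1
Best peak at i=6 (value 14): inc=6, dec=2, length 6+2−1 = 7.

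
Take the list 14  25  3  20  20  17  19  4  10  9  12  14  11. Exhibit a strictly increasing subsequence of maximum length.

3, 4, 10, 12, 14

Patience tails give the LIS length; then backtrack through the dp parents:
14 → extends → [14]
25 → extends → [14, 25]
3 → replaces 14 → [3, 25]
20 → replaces 25 → [3, 20]
20 → already a tail → [3, 20]
17 → replaces 20 → [3, 17]
19 → extends → [3, 17, 19]
4 → replaces 17 → [3, 4, 19]
10 → replaces 19 → [3, 4, 10]
9 → replaces 10 → [3, 4, 9]
12 → extends → [3, 4, 9, 12]
14 → extends → [3, 4, 9, 12, 14]
11 → replaces 12 → [3, 4, 9, 11, 14]
Length 5; one witness is 3, 4, 10, 12, 14.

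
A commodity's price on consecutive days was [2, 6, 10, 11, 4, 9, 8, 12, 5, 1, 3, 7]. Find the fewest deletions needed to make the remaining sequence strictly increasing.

7

Fewest deletions = n − (longest strictly increasing subsequence).
i:      1  2  3  4  5  6  7  8  9 10 11 12
a[i]:   2  6 10 11  4  9  8 12  5  1  3  7
dp:     1  2  3  4  2  3  3  5  3  1  2  4
max dp = 5, so deletions = 12 − 5 = 7.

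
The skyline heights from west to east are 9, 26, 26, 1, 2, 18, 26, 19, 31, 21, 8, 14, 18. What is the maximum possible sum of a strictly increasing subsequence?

84

Let S[i] be the best sum of a strictly increasing subsequence ending at i:
i:      1  2  3  4  5  6  7  8  9 10 11 12 13
a[i]:   9 26 26  1  2 18 26 19 31 21  8 14 18
S:      9 35 35  1  3 27 53 46 84 67 11 25 43
Maximum is 84 (e.g. 9 + 18 + 26 + 31).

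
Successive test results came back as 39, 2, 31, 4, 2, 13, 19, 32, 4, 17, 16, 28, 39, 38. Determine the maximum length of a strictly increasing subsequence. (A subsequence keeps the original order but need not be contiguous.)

6

Track the smallest tail for each achievable length (strict):
39 → extends → [39]
2 → replaces 39 → [2]
31 → extends → [2, 31]
4 → replaces 31 → [2, 4]
2 → already a tail → [2, 4]
13 → extends → [2, 4, 13]
19 → extends → [2, 4, 13, 19]
32 → extends → [2, 4, 13, 19, 32]
4 → already a tail → [2, 4, 13, 19, 32]
17 → replaces 19 → [2, 4, 13, 17, 32]
16 → replaces 17 → [2, 4, 13, 16, 32]
28 → replaces 32 → [2, 4, 13, 16, 28]
39 → extends → [2, 4, 13, 16, 28, 39]
38 → replaces 39 → [2, 4, 13, 16, 28, 38]
Six tails, so the longest strictly increasing subsequence has length 6 (e.g. 2, 4, 13, 19, 32, 39).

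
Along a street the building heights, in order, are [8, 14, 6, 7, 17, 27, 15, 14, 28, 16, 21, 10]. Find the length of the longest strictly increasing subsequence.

5

Let dp[i] be the length of the longest such subsequence ending at index i:
i:      1  2  3  4  5  6  7  8  9 10 11 12
a[i]:   8 14  6  7 17 27 15 14 28 16 21 10
dp:     1  2  1  2  3  4  3  3  5  4  5  3
Maximum dp value is 5.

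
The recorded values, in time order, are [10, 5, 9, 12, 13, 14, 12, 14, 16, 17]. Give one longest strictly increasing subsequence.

Patience tails give the LIS length; then backtrack through the dp parents:
10 → extends → [10]
5 → replaces 10 → [5]
9 → extends → [5, 9]
12 → extends → [5, 9, 12]
13 → extends → [5, 9, 12, 13]
14 → extends → [5, 9, 12, 13, 14]
12 → already a tail → [5, 9, 12, 13, 14]
14 → already a tail → [5, 9, 12, 13, 14]
16 → extends → [5, 9, 12, 13, 14, 16]
17 → extends → [5, 9, 12, 13, 14, 16, 17]
Length 7; one witness is 5, 9, 12, 13, 14, 16, 17.

5, 9, 12, 13, 14, 16, 17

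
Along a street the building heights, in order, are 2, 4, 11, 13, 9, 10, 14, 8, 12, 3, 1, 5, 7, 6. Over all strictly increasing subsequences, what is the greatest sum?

Let S[i] be the best sum of a strictly increasing subsequence ending at i:
i:      1  2  3  4  5  6  7  8  9 10 11 12 13 14
a[i]:   2  4 11 13  9 10 14  8 12  3  1  5  7  6
S:      2  6 17 30 15 25 44 14 37  5  1 11 18 17
Maximum is 44 (e.g. 2 + 4 + 11 + 13 + 14).

44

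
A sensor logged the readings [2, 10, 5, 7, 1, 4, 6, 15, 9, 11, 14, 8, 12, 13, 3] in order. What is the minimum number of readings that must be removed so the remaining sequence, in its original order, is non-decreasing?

8

Fewest deletions = n − (longest non-decreasing subsequence).
Patience tails:
2 → extends → [2]
10 → extends → [2, 10]
5 → replaces 10 → [2, 5]
7 → extends → [2, 5, 7]
1 → replaces 2 → [1, 5, 7]
4 → replaces 5 → [1, 4, 7]
6 → replaces 7 → [1, 4, 6]
15 → extends → [1, 4, 6, 15]
9 → replaces 15 → [1, 4, 6, 9]
11 → extends → [1, 4, 6, 9, 11]
14 → extends → [1, 4, 6, 9, 11, 14]
8 → replaces 9 → [1, 4, 6, 8, 11, 14]
12 → replaces 14 → [1, 4, 6, 8, 11, 12]
13 → extends → [1, 4, 6, 8, 11, 12, 13]
3 → replaces 4 → [1, 3, 6, 8, 11, 12, 13]
Longest non-decreasing subsequence has length 7, so deletions = 15 − 7 = 8.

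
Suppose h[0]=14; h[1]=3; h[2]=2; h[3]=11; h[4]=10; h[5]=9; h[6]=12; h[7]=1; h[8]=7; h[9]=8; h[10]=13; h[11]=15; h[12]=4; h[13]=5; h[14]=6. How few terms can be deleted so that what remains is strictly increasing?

10

Fewest deletions = n − (longest strictly increasing subsequence).
Patience tails:
14 → extends → [14]
3 → replaces 14 → [3]
2 → replaces 3 → [2]
11 → extends → [2, 11]
10 → replaces 11 → [2, 10]
9 → replaces 10 → [2, 9]
12 → extends → [2, 9, 12]
1 → replaces 2 → [1, 9, 12]
7 → replaces 9 → [1, 7, 12]
8 → replaces 12 → [1, 7, 8]
13 → extends → [1, 7, 8, 13]
15 → extends → [1, 7, 8, 13, 15]
4 → replaces 7 → [1, 4, 8, 13, 15]
5 → replaces 8 → [1, 4, 5, 13, 15]
6 → replaces 13 → [1, 4, 5, 6, 15]
Longest strictly increasing subsequence has length 5, so deletions = 15 − 5 = 10.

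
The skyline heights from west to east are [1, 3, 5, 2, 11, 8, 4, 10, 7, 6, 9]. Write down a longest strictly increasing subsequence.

Patience tails give the LIS length; then backtrack through the dp parents:
1 → extends → [1]
3 → extends → [1, 3]
5 → extends → [1, 3, 5]
2 → replaces 3 → [1, 2, 5]
11 → extends → [1, 2, 5, 11]
8 → replaces 11 → [1, 2, 5, 8]
4 → replaces 5 → [1, 2, 4, 8]
10 → extends → [1, 2, 4, 8, 10]
7 → replaces 8 → [1, 2, 4, 7, 10]
6 → replaces 7 → [1, 2, 4, 6, 10]
9 → replaces 10 → [1, 2, 4, 6, 9]
Length 5; one witness is 1, 3, 5, 8, 10.

1, 3, 5, 8, 10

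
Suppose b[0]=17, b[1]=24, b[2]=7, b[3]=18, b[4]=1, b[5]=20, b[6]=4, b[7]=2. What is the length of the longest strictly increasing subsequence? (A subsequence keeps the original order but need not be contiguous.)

3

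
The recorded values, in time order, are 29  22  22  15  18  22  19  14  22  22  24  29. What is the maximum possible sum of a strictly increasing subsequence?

Let S[i] be the best sum of a strictly increasing subsequence ending at i:
i:       1   2   3   4   5   6   7   8   9  10  11  12
a[i]:   29  22  22  15  18  22  19  14  22  22  24  29
S:      29  22  22  15  33  55  52  14  74  74  98 127
Maximum is 127 (e.g. 15 + 18 + 19 + 22 + 24 + 29).

127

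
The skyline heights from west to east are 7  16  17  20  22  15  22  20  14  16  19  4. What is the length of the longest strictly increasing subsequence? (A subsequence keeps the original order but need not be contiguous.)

5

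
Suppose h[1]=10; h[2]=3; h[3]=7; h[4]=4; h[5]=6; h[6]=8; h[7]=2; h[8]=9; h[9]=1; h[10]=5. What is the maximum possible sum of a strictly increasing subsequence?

30

Let S[i] be the best sum of a strictly increasing subsequence ending at i:
i:      1  2  3  4  5  6  7  8  9 10
h[i]:  10  3  7  4  6  8  2  9  1  5
S:     10  3 10  7 13 21  2 30  1 12
Maximum is 30 (e.g. 3 + 4 + 6 + 8 + 9).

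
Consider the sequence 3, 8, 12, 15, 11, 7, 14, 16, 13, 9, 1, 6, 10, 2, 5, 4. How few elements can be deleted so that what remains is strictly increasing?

Fewest deletions = n − (longest strictly increasing subsequence).
i:      1  2  3  4  5  6  7  8  9 10 11 12 13 14 15 16
a[i]:   3  8 12 15 11  7 14 16 13  9  1  6 10  2  5  4
dp:     1  2  3  4  3  2  4  5  4  3  1  2  4  2  3  3
max dp = 5, so deletions = 16 − 5 = 11.

11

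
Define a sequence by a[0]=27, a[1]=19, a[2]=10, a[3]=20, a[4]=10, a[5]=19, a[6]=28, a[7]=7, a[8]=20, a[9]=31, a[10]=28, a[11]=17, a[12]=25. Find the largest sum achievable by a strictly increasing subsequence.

Let S[i] be the best sum of a strictly increasing subsequence ending at i:
i:      0  1  2  3  4  5  6  7  8  9 10 11 12
a[i]:  27 19 10 20 10 19 28  7 20 31 28 17 25
S:     27 19 10 39 10 29 67  7 49 98 77 27 74
Maximum is 98 (e.g. 19 + 20 + 28 + 31).

98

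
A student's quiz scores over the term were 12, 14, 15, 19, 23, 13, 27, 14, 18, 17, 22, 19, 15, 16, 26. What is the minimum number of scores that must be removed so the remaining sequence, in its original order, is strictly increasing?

Fewest deletions = n − (longest strictly increasing subsequence).
i:      1  2  3  4  5  6  7  8  9 10 11 12 13 14 15
a[i]:  12 14 15 19 23 13 27 14 18 17 22 19 15 16 26
dp:     1  2  3  4  5  2  6  3  4  4  5  5  4  5  6
max dp = 6, so deletions = 15 − 6 = 9.

9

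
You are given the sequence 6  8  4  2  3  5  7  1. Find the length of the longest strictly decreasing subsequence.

Let dp[i] be the longest strictly decreasing subsequence ending at i:
i:     1 2 3 4 5 6 7 8
a[i]:  6 8 4 2 3 5 7 1
dp:    1 1 2 3 3 2 2 4
Maximum is 4.

4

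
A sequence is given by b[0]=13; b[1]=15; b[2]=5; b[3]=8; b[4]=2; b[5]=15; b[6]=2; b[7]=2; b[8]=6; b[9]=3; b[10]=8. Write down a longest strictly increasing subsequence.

Patience tails give the LIS length; then backtrack through the dp parents:
13 → extends → [13]
15 → extends → [13, 15]
5 → replaces 13 → [5, 15]
8 → replaces 15 → [5, 8]
2 → replaces 5 → [2, 8]
15 → extends → [2, 8, 15]
2 → already a tail → [2, 8, 15]
2 → already a tail → [2, 8, 15]
6 → replaces 8 → [2, 6, 15]
3 → replaces 6 → [2, 3, 15]
8 → replaces 15 → [2, 3, 8]
Length 3; one witness is 5, 8, 15.

5, 8, 15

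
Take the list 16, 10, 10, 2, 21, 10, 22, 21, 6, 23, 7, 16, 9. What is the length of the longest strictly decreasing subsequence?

4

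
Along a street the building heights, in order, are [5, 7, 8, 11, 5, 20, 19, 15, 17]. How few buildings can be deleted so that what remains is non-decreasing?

3

Fewest deletions = n − (longest non-decreasing subsequence).
i:      1  2  3  4  5  6  7  8  9
a[i]:   5  7  8 11  5 20 19 15 17
dp:     1  2  3  4  2  5  5  5  6
max dp = 6, so deletions = 9 − 6 = 3.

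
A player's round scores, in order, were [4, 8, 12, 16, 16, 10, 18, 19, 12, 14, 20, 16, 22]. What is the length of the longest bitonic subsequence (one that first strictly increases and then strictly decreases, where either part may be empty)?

8

inc[i] = longest strictly increasing subsequence ending at i; dec[i] = longest strictly decreasing subsequence starting at i:
i:      1  2  3  4  5  6  7  8  9 10 11 12 13
a[i]:   4  8 12 16 16 10 18 19 12 14 20 16 22
inc:    1  2  3  4  4  3  5  6  4  5  7  6  8
dec:    1  1  2  2  2  1  2  2  1  1  2  1  1
Best peak at i=11 (value 20): inc=7, dec=2, length 7+2−1 = 8.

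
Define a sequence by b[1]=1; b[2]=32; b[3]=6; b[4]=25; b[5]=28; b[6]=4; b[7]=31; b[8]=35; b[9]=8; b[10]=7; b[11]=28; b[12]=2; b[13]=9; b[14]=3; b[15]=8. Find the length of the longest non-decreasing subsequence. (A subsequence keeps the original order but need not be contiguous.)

Track the smallest tail for each achievable length (allowing ties):
1 → extends → [1]
32 → extends → [1, 32]
6 → replaces 32 → [1, 6]
25 → extends → [1, 6, 25]
28 → extends → [1, 6, 25, 28]
4 → replaces 6 → [1, 4, 25, 28]
31 → extends → [1, 4, 25, 28, 31]
35 → extends → [1, 4, 25, 28, 31, 35]
8 → replaces 25 → [1, 4, 8, 28, 31, 35]
7 → replaces 8 → [1, 4, 7, 28, 31, 35]
28 → replaces 31 → [1, 4, 7, 28, 28, 35]
2 → replaces 4 → [1, 2, 7, 28, 28, 35]
9 → replaces 28 → [1, 2, 7, 9, 28, 35]
3 → replaces 7 → [1, 2, 3, 9, 28, 35]
8 → replaces 9 → [1, 2, 3, 8, 28, 35]
Six tails, so the longest non-decreasing subsequence has length 6 (e.g. 1, 6, 25, 28, 31, 35).

6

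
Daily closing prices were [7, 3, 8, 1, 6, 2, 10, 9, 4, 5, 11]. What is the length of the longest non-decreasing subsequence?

Track the smallest tail for each achievable length (allowing ties):
7 → extends → [7]
3 → replaces 7 → [3]
8 → extends → [3, 8]
1 → replaces 3 → [1, 8]
6 → replaces 8 → [1, 6]
2 → replaces 6 → [1, 2]
10 → extends → [1, 2, 10]
9 → replaces 10 → [1, 2, 9]
4 → replaces 9 → [1, 2, 4]
5 → extends → [1, 2, 4, 5]
11 → extends → [1, 2, 4, 5, 11]
Five tails, so the longest non-decreasing subsequence has length 5 (e.g. 1, 2, 4, 5, 11).

5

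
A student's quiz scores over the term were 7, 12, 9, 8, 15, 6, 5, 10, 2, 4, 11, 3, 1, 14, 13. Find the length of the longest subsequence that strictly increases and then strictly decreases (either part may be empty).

9

inc[i] = longest strictly increasing subsequence ending at i; dec[i] = longest strictly decreasing subsequence starting at i:
i:      1  2  3  4  5  6  7  8  9 10 11 12 13 14 15
a[i]:   7 12  9  8 15  6  5 10  2  4 11  3  1 14 13
inc:    1  2  2  2  3  1  1  3  1  2  4  2  1  5  5
dec:    6  8  7  6  6  5  4  4  2  3  3  2  1  2  1
Best peak at i=2 (value 12): inc=2, dec=8, length 2+8−1 = 9.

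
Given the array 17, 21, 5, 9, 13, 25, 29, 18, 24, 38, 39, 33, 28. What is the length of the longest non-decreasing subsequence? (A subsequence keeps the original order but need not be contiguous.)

7

Track the smallest tail for each achievable length (allowing ties):
17 → extends → [17]
21 → extends → [17, 21]
5 → replaces 17 → [5, 21]
9 → replaces 21 → [5, 9]
13 → extends → [5, 9, 13]
25 → extends → [5, 9, 13, 25]
29 → extends → [5, 9, 13, 25, 29]
18 → replaces 25 → [5, 9, 13, 18, 29]
24 → replaces 29 → [5, 9, 13, 18, 24]
38 → extends → [5, 9, 13, 18, 24, 38]
39 → extends → [5, 9, 13, 18, 24, 38, 39]
33 → replaces 38 → [5, 9, 13, 18, 24, 33, 39]
28 → replaces 33 → [5, 9, 13, 18, 24, 28, 39]
Seven tails, so the longest non-decreasing subsequence has length 7 (e.g. 5, 9, 13, 25, 29, 38, 39).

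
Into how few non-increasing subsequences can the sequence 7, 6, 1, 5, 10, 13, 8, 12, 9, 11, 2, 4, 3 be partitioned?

5

The minimum number of non-increasing subsequences covering a sequence equals the length of its longest strictly increasing subsequence.
LIS length is 5 (e.g. 1, 5, 8, 9, 11), so 5 piles are needed.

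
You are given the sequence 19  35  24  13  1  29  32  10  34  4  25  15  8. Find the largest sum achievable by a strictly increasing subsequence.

Let S[i] be the best sum of a strictly increasing subsequence ending at i:
i:       1   2   3   4   5   6   7   8   9  10  11  12  13
a[i]:   19  35  24  13   1  29  32  10  34   4  25  15   8
S:      19  54  43  13   1  72 104  11 138   5  68  28  13
Maximum is 138 (e.g. 19 + 24 + 29 + 32 + 34).

138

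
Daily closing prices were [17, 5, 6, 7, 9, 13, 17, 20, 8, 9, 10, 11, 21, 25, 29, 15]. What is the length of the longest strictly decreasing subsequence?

3

Let dp[i] be the longest strictly decreasing subsequence ending at i:
i:      1  2  3  4  5  6  7  8  9 10 11 12 13 14 15 16
a[i]:  17  5  6  7  9 13 17 20  8  9 10 11 21 25 29 15
dp:     1  2  2  2  2  2  1  1  3  3  3  3  1  1  1  2
Maximum is 3.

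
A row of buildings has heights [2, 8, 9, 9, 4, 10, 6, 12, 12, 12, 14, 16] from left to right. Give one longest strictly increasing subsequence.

Patience tails give the LIS length; then backtrack through the dp parents:
2 → extends → [2]
8 → extends → [2, 8]
9 → extends → [2, 8, 9]
9 → already a tail → [2, 8, 9]
4 → replaces 8 → [2, 4, 9]
10 → extends → [2, 4, 9, 10]
6 → replaces 9 → [2, 4, 6, 10]
12 → extends → [2, 4, 6, 10, 12]
12 → already a tail → [2, 4, 6, 10, 12]
12 → already a tail → [2, 4, 6, 10, 12]
14 → extends → [2, 4, 6, 10, 12, 14]
16 → extends → [2, 4, 6, 10, 12, 14, 16]
Length 7; one witness is 2, 8, 9, 10, 12, 14, 16.

2, 8, 9, 10, 12, 14, 16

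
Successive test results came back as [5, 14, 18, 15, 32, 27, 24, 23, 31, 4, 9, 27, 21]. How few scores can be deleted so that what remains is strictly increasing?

Fewest deletions = n − (longest strictly increasing subsequence).
i:      1  2  3  4  5  6  7  8  9 10 11 12 13
a[i]:   5 14 18 15 32 27 24 23 31  4  9 27 21
dp:     1  2  3  3  4  4  4  4  5  1  2  5  4
max dp = 5, so deletions = 13 − 5 = 8.

8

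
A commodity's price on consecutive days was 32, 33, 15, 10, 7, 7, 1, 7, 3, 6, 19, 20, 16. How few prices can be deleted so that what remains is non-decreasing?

Fewest deletions = n − (longest non-decreasing subsequence).
Patience tails:
32 → extends → [32]
33 → extends → [32, 33]
15 → replaces 32 → [15, 33]
10 → replaces 15 → [10, 33]
7 → replaces 10 → [7, 33]
7 → replaces 33 → [7, 7]
1 → replaces 7 → [1, 7]
7 → extends → [1, 7, 7]
3 → replaces 7 → [1, 3, 7]
6 → replaces 7 → [1, 3, 6]
19 → extends → [1, 3, 6, 19]
20 → extends → [1, 3, 6, 19, 20]
16 → replaces 19 → [1, 3, 6, 16, 20]
Longest non-decreasing subsequence has length 5, so deletions = 13 − 5 = 8.

8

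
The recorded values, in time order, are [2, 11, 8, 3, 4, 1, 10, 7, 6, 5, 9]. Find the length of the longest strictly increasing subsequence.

5

Track the smallest tail for each achievable length (strict):
2 → extends → [2]
11 → extends → [2, 11]
8 → replaces 11 → [2, 8]
3 → replaces 8 → [2, 3]
4 → extends → [2, 3, 4]
1 → replaces 2 → [1, 3, 4]
10 → extends → [1, 3, 4, 10]
7 → replaces 10 → [1, 3, 4, 7]
6 → replaces 7 → [1, 3, 4, 6]
5 → replaces 6 → [1, 3, 4, 5]
9 → extends → [1, 3, 4, 5, 9]
Five tails, so the longest strictly increasing subsequence has length 5 (e.g. 2, 3, 4, 7, 9).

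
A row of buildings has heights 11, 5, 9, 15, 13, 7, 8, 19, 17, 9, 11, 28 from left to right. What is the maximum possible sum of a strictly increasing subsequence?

Let S[i] be the best sum of a strictly increasing subsequence ending at i:
i:      1  2  3  4  5  6  7  8  9 10 11 12
a[i]:  11  5  9 15 13  7  8 19 17  9 11 28
S:     11  5 14 29 27 12 20 48 46 29 40 76
Maximum is 76 (e.g. 5 + 9 + 15 + 19 + 28).

76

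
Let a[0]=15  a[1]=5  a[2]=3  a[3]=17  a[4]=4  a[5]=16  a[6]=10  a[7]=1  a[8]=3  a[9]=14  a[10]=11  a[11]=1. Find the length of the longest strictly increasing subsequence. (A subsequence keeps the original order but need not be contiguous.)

4

Let dp[i] be the length of the longest such subsequence ending at index i:
i:      0  1  2  3  4  5  6  7  8  9 10 11
a[i]:  15  5  3 17  4 16 10  1  3 14 11  1
dp:     1  1  1  2  2  3  3  1  2  4  4  1
Maximum dp value is 4.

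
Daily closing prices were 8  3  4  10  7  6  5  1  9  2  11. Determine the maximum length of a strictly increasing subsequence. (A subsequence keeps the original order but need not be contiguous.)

5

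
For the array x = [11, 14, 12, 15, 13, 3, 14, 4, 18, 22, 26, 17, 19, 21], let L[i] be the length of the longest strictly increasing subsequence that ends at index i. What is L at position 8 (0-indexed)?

5

dp[i] = 1 + max{dp[j] : j<i, x[j]<x[i]} (or 1 if no such j):
i:      0  1  2  3  4  5  6  7  8  9 10 11 12 13
x[i]:  11 14 12 15 13  3 14  4 18 22 26 17 19 21
dp:     1  2  2  3  3  1  4  2  5  6  7  5  6  7
At index 8 the value is 5.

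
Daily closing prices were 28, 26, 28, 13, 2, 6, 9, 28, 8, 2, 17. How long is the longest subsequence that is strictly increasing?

4

Track the smallest tail for each achievable length (strict):
28 → extends → [28]
26 → replaces 28 → [26]
28 → extends → [26, 28]
13 → replaces 26 → [13, 28]
2 → replaces 13 → [2, 28]
6 → replaces 28 → [2, 6]
9 → extends → [2, 6, 9]
28 → extends → [2, 6, 9, 28]
8 → replaces 9 → [2, 6, 8, 28]
2 → already a tail → [2, 6, 8, 28]
17 → replaces 28 → [2, 6, 8, 17]
Four tails, so the longest strictly increasing subsequence has length 4 (e.g. 2, 6, 9, 28).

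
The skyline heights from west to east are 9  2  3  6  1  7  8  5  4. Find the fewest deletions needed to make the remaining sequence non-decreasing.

4

Fewest deletions = n − (longest non-decreasing subsequence).
Patience tails:
9 → extends → [9]
2 → replaces 9 → [2]
3 → extends → [2, 3]
6 → extends → [2, 3, 6]
1 → replaces 2 → [1, 3, 6]
7 → extends → [1, 3, 6, 7]
8 → extends → [1, 3, 6, 7, 8]
5 → replaces 6 → [1, 3, 5, 7, 8]
4 → replaces 5 → [1, 3, 4, 7, 8]
Longest non-decreasing subsequence has length 5, so deletions = 9 − 5 = 4.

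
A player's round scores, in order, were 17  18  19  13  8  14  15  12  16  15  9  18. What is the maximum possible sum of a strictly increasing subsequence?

Let S[i] be the best sum of a strictly increasing subsequence ending at i:
i:      1  2  3  4  5  6  7  8  9 10 11 12
a[i]:  17 18 19 13  8 14 15 12 16 15  9 18
S:     17 35 54 13  8 27 42 20 58 42 17 76
Maximum is 76 (e.g. 13 + 14 + 15 + 16 + 18).

76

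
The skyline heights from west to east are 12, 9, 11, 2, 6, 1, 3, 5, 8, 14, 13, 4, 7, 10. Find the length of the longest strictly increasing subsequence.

Track the smallest tail for each achievable length (strict):
12 → extends → [12]
9 → replaces 12 → [9]
11 → extends → [9, 11]
2 → replaces 9 → [2, 11]
6 → replaces 11 → [2, 6]
1 → replaces 2 → [1, 6]
3 → replaces 6 → [1, 3]
5 → extends → [1, 3, 5]
8 → extends → [1, 3, 5, 8]
14 → extends → [1, 3, 5, 8, 14]
13 → replaces 14 → [1, 3, 5, 8, 13]
4 → replaces 5 → [1, 3, 4, 8, 13]
7 → replaces 8 → [1, 3, 4, 7, 13]
10 → replaces 13 → [1, 3, 4, 7, 10]
Five tails, so the longest strictly increasing subsequence has length 5 (e.g. 2, 3, 5, 8, 14).

5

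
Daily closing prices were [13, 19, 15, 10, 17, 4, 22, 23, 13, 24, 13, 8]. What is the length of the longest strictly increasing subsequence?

6

Track the smallest tail for each achievable length (strict):
13 → extends → [13]
19 → extends → [13, 19]
15 → replaces 19 → [13, 15]
10 → replaces 13 → [10, 15]
17 → extends → [10, 15, 17]
4 → replaces 10 → [4, 15, 17]
22 → extends → [4, 15, 17, 22]
23 → extends → [4, 15, 17, 22, 23]
13 → replaces 15 → [4, 13, 17, 22, 23]
24 → extends → [4, 13, 17, 22, 23, 24]
13 → already a tail → [4, 13, 17, 22, 23, 24]
8 → replaces 13 → [4, 8, 17, 22, 23, 24]
Six tails, so the longest strictly increasing subsequence has length 6 (e.g. 13, 15, 17, 22, 23, 24).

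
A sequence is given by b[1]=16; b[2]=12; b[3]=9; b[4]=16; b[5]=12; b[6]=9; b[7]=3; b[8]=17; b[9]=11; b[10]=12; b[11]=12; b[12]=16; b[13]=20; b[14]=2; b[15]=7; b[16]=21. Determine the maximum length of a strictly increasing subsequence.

Track the smallest tail for each achievable length (strict):
16 → extends → [16]
12 → replaces 16 → [12]
9 → replaces 12 → [9]
16 → extends → [9, 16]
12 → replaces 16 → [9, 12]
9 → already a tail → [9, 12]
3 → replaces 9 → [3, 12]
17 → extends → [3, 12, 17]
11 → replaces 12 → [3, 11, 17]
12 → replaces 17 → [3, 11, 12]
12 → already a tail → [3, 11, 12]
16 → extends → [3, 11, 12, 16]
20 → extends → [3, 11, 12, 16, 20]
2 → replaces 3 → [2, 11, 12, 16, 20]
7 → replaces 11 → [2, 7, 12, 16, 20]
21 → extends → [2, 7, 12, 16, 20, 21]
Six tails, so the longest strictly increasing subsequence has length 6 (e.g. 9, 11, 12, 16, 20, 21).

6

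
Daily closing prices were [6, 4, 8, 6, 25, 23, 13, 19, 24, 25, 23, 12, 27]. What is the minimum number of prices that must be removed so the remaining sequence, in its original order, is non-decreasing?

Fewest deletions = n − (longest non-decreasing subsequence).
i:      1  2  3  4  5  6  7  8  9 10 11 12 13
a[i]:   6  4  8  6 25 23 13 19 24 25 23 12 27
dp:     1  1  2  2  3  3  3  4  5  6  5  3  7
max dp = 7, so deletions = 13 − 7 = 6.

6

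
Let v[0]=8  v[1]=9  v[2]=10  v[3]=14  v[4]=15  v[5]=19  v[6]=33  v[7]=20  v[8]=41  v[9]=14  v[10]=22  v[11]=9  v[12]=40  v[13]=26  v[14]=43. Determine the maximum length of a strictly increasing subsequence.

10

Track the smallest tail for each achievable length (strict):
8 → extends → [8]
9 → extends → [8, 9]
10 → extends → [8, 9, 10]
14 → extends → [8, 9, 10, 14]
15 → extends → [8, 9, 10, 14, 15]
19 → extends → [8, 9, 10, 14, 15, 19]
33 → extends → [8, 9, 10, 14, 15, 19, 33]
20 → replaces 33 → [8, 9, 10, 14, 15, 19, 20]
41 → extends → [8, 9, 10, 14, 15, 19, 20, 41]
14 → already a tail → [8, 9, 10, 14, 15, 19, 20, 41]
22 → replaces 41 → [8, 9, 10, 14, 15, 19, 20, 22]
9 → already a tail → [8, 9, 10, 14, 15, 19, 20, 22]
40 → extends → [8, 9, 10, 14, 15, 19, 20, 22, 40]
26 → replaces 40 → [8, 9, 10, 14, 15, 19, 20, 22, 26]
43 → extends → [8, 9, 10, 14, 15, 19, 20, 22, 26, 43]
Ten tails, so the longest strictly increasing subsequence has length 10 (e.g. 8, 9, 10, 14, 15, 19, 20, 22, 40, 43).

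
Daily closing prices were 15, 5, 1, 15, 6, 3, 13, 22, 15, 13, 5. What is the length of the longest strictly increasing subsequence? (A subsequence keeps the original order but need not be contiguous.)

4

Track the smallest tail for each achievable length (strict):
15 → extends → [15]
5 → replaces 15 → [5]
1 → replaces 5 → [1]
15 → extends → [1, 15]
6 → replaces 15 → [1, 6]
3 → replaces 6 → [1, 3]
13 → extends → [1, 3, 13]
22 → extends → [1, 3, 13, 22]
15 → replaces 22 → [1, 3, 13, 15]
13 → already a tail → [1, 3, 13, 15]
5 → replaces 13 → [1, 3, 5, 15]
Four tails, so the longest strictly increasing subsequence has length 4 (e.g. 5, 6, 13, 22).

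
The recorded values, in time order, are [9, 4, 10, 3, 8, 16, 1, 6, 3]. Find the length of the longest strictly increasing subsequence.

3

Track the smallest tail for each achievable length (strict):
9 → extends → [9]
4 → replaces 9 → [4]
10 → extends → [4, 10]
3 → replaces 4 → [3, 10]
8 → replaces 10 → [3, 8]
16 → extends → [3, 8, 16]
1 → replaces 3 → [1, 8, 16]
6 → replaces 8 → [1, 6, 16]
3 → replaces 6 → [1, 3, 16]
Three tails, so the longest strictly increasing subsequence has length 3 (e.g. 9, 10, 16).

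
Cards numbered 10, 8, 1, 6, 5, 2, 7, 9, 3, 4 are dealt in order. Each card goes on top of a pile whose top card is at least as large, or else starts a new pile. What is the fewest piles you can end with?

4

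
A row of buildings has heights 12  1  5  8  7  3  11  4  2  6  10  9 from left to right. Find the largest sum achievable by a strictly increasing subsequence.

Let S[i] be the best sum of a strictly increasing subsequence ending at i:
i:      1  2  3  4  5  6  7  8  9 10 11 12
a[i]:  12  1  5  8  7  3 11  4  2  6 10  9
S:     12  1  6 14 13  4 25  8  3 14 24 23
Maximum is 25 (e.g. 1 + 5 + 8 + 11).

25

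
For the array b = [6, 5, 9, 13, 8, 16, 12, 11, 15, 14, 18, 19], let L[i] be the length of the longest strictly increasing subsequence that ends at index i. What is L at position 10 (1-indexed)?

4

dp[i] = 1 + max{dp[j] : j<i, b[j]<b[i]} (or 1 if no such j):
i:      1  2  3  4  5  6  7  8  9 10 11 12
b[i]:   6  5  9 13  8 16 12 11 15 14 18 19
dp:     1  1  2  3  2  4  3  3  4  4  5  6
At index 10 the value is 4.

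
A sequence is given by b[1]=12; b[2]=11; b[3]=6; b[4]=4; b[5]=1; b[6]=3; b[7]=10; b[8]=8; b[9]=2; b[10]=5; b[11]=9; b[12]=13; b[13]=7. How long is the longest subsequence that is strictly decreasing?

6

Negate each value so 'decreasing' becomes 'increasing', then run patience tails on the negated sequence:
-12 → extends → [-12]
-11 → extends → [-12, -11]
-6 → extends → [-12, -11, -6]
-4 → extends → [-12, -11, -6, -4]
-1 → extends → [-12, -11, -6, -4, -1]
-3 → replaces -1 → [-12, -11, -6, -4, -3]
-10 → replaces -6 → [-12, -11, -10, -4, -3]
-8 → replaces -4 → [-12, -11, -10, -8, -3]
-2 → extends → [-12, -11, -10, -8, -3, -2]
-5 → replaces -3 → [-12, -11, -10, -8, -5, -2]
-9 → replaces -8 → [-12, -11, -10, -9, -5, -2]
-13 → replaces -12 → [-13, -11, -10, -9, -5, -2]
-7 → replaces -5 → [-13, -11, -10, -9, -7, -2]
Six tails, so the longest strictly decreasing subsequence of the original has length 6.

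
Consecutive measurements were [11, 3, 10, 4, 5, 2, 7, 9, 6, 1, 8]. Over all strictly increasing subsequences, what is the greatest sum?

Let S[i] be the best sum of a strictly increasing subsequence ending at i:
i:      1  2  3  4  5  6  7  8  9 10 11
a[i]:  11  3 10  4  5  2  7  9  6  1  8
S:     11  3 13  7 12  2 19 28 18  1 27
Maximum is 28 (e.g. 3 + 4 + 5 + 7 + 9).

28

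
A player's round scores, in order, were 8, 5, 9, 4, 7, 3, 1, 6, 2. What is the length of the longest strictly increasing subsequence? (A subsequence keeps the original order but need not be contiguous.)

2

Track the smallest tail for each achievable length (strict):
8 → extends → [8]
5 → replaces 8 → [5]
9 → extends → [5, 9]
4 → replaces 5 → [4, 9]
7 → replaces 9 → [4, 7]
3 → replaces 4 → [3, 7]
1 → replaces 3 → [1, 7]
6 → replaces 7 → [1, 6]
2 → replaces 6 → [1, 2]
Two tails, so the longest strictly increasing subsequence has length 2 (e.g. 8, 9).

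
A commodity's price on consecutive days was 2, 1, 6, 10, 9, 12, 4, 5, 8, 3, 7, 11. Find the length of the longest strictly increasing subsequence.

Track the smallest tail for each achievable length (strict):
2 → extends → [2]
1 → replaces 2 → [1]
6 → extends → [1, 6]
10 → extends → [1, 6, 10]
9 → replaces 10 → [1, 6, 9]
12 → extends → [1, 6, 9, 12]
4 → replaces 6 → [1, 4, 9, 12]
5 → replaces 9 → [1, 4, 5, 12]
8 → replaces 12 → [1, 4, 5, 8]
3 → replaces 4 → [1, 3, 5, 8]
7 → replaces 8 → [1, 3, 5, 7]
11 → extends → [1, 3, 5, 7, 11]
Five tails, so the longest strictly increasing subsequence has length 5 (e.g. 2, 4, 5, 8, 11).

5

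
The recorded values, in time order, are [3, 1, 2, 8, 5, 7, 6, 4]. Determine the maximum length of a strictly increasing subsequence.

Let dp[i] be the length of the longest such subsequence ending at index i:
i:     1 2 3 4 5 6 7 8
a[i]:  3 1 2 8 5 7 6 4
dp:    1 1 2 3 3 4 4 3
Maximum dp value is 4.

4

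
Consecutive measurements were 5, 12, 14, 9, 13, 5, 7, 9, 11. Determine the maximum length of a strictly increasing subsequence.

4

Let dp[i] be the length of the longest such subsequence ending at index i:
i:      1  2  3  4  5  6  7  8  9
a[i]:   5 12 14  9 13  5  7  9 11
dp:     1  2  3  2  3  1  2  3  4
Maximum dp value is 4.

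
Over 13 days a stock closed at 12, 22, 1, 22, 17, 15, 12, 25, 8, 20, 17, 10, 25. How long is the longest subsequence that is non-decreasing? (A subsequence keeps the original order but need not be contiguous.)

Let dp[i] be the length of the longest such subsequence ending at index i:
i:      1  2  3  4  5  6  7  8  9 10 11 12 13
a[i]:  12 22  1 22 17 15 12 25  8 20 17 10 25
dp:     1  2  1  3  2  2  2  4  2  3  3  3  5
Maximum dp value is 5.

5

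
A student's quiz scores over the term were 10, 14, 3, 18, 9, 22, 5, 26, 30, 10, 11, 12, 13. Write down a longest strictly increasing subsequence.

10, 14, 18, 22, 26, 30

Patience tails give the LIS length; then backtrack through the dp parents:
10 → extends → [10]
14 → extends → [10, 14]
3 → replaces 10 → [3, 14]
18 → extends → [3, 14, 18]
9 → replaces 14 → [3, 9, 18]
22 → extends → [3, 9, 18, 22]
5 → replaces 9 → [3, 5, 18, 22]
26 → extends → [3, 5, 18, 22, 26]
30 → extends → [3, 5, 18, 22, 26, 30]
10 → replaces 18 → [3, 5, 10, 22, 26, 30]
11 → replaces 22 → [3, 5, 10, 11, 26, 30]
12 → replaces 26 → [3, 5, 10, 11, 12, 30]
13 → replaces 30 → [3, 5, 10, 11, 12, 13]
Length 6; one witness is 10, 14, 18, 22, 26, 30.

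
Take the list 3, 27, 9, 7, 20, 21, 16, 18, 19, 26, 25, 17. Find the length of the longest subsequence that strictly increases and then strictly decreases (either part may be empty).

inc[i] = longest strictly increasing subsequence ending at i; dec[i] = longest strictly decreasing subsequence starting at i:
i:      1  2  3  4  5  6  7  8  9 10 11 12
a[i]:   3 27  9  7 20 21 16 18 19 26 25 17
inc:    1  2  2  2  3  4  3  4  5  6  6  4
dec:    1  4  2  1  3  3  1  2  2  3  2  1
Best peak at i=10 (value 26): inc=6, dec=3, length 6+3−1 = 8.

8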